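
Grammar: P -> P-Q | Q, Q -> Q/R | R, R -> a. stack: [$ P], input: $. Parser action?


start symbol P on stack, input exhausted
Action: accept


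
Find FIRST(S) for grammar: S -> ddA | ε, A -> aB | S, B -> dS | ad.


Per alternative of S: FIRST(ddA) = {d}; FIRST(ε) = {ε}
FIRST(S) = {d, ε}


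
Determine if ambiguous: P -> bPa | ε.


balanced b^n…a^n: each string has a unique parse
Unambiguous


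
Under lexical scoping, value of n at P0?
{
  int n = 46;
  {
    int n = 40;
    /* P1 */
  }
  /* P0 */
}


n declared in the same block as P0
n = 46


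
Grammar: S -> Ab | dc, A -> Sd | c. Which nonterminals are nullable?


A nonterminal is nullable iff some alternative derives ε (directly, or every symbol in it is nullable)
Nullable: {}


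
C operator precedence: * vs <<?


'*' is multiplicative (level 10); '<<' is shift (level 8)
Higher level binds tighter
'*' has higher precedence than '<<'


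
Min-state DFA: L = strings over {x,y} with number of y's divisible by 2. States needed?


Track (count of y) mod 2: states 0..1, accept at 0
Minimal DFA: 2 states


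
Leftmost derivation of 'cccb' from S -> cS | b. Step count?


Derivation: S => cS => ccS => cccS => cccb
Steps: 4


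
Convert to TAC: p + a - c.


Break into single-operator statements:
t1 = p + a
t2 = t1 - c


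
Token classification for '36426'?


Pattern: digits only
Type: INTEGER_LITERAL


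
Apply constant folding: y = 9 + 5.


9 + 5 = 14 at compile time
Optimized: y = 14


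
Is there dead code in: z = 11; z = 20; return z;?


first assignment to z is overwritten before any read
Dead: 'z = 11'


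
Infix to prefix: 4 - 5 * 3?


'*' binds tighter: tree is (- 4 (* 5 3))
Prefix: - 4 * 5 3


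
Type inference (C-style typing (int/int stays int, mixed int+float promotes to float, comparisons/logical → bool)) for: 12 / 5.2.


Operand types: int / float
Rule: mixed int/float promotes to float; int/int stays int
Result type: float


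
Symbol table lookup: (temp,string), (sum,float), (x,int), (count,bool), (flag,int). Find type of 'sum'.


Lookup 'sum' → type float


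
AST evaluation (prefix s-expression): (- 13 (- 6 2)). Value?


Evaluate inner: (- 6 2) = 4
Evaluate root: (- 13 4) = 9
Result: 9


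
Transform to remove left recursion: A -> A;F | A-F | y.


Left-recursive alternatives: A;F, A-F; non-recursive: y
Introduce A': A -> yA', A' -> ;FA' | -FA' | ε


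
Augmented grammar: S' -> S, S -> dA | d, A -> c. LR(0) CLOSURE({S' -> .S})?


Start: S' -> .S
For each item with dot before a nonterminal B, add B -> .γ for every B-production
Closure: [S' -> .S, S -> .dA, S -> .d]


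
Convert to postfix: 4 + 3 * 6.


* has higher precedence, evaluate 3*6 first
Postfix: 4 3 6 * +


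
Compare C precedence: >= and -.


'-' is additive (level 9); '>=' is relational (level 7)
Higher level binds tighter
'-' has higher precedence than '>='


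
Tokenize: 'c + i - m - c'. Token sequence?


Scan left to right, longest-match per lexeme
Tokens: ID(c), OP(+), ID(i), OP(-), ID(m), OP(-), ID(c)


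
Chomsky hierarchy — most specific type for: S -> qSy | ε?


Single nonterminal LHS, but q^n y^n is not regular
Classification: Type 2 (Context-Free)


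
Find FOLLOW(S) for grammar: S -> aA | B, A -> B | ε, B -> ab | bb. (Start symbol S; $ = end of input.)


$ ∈ FOLLOW(S). For each A -> αBβ: add FIRST(β)\{ε} to FOLLOW(B); if β nullable, add FOLLOW(A).
FOLLOW(S) = {$}


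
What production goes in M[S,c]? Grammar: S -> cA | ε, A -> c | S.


For [S, c]: 'c' ∈ FIRST(cA)
Entry: S -> cA


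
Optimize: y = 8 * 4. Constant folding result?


8 * 4 = 32 at compile time
Optimized: y = 32


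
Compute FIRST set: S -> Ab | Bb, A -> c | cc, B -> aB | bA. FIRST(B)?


Per alternative of B: FIRST(aB) = {a}; FIRST(bA) = {b}
FIRST(B) = {a, b}


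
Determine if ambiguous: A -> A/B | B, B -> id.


precedence layered via separate nonterminal B: deterministic
Unambiguous


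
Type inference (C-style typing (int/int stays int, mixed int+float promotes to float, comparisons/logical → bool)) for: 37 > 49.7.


Operand types: int > float
Rule: comparison yields bool
Result type: bool


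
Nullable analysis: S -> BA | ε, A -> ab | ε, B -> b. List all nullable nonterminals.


A nonterminal is nullable iff some alternative derives ε (directly, or every symbol in it is nullable)
Nullable: {A, S}


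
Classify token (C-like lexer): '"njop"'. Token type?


Pattern: double-quoted sequence
Type: STRING_LITERAL


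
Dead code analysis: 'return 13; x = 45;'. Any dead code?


statement follows a return and is unreachable
Dead: 'x = 45'


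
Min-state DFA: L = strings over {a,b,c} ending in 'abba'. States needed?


Track the longest suffix of input matching a prefix of 'abba': 5 classes (prefixes of length 0..4)
Minimal DFA: 5 states


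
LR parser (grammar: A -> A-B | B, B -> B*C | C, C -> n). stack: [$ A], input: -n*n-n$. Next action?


shift '-' to continue A -> A-B
Action: shift


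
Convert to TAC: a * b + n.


Break into single-operator statements:
t1 = a * b
t2 = t1 + n


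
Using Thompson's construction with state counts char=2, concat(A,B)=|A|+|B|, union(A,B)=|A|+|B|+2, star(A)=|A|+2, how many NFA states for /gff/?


Syntax tree has 3 char leaf(s), 0 union(s), 0 star(s)
chars contribute 3×2 = 6; each union adds +2; each star adds +2
Total: 6 + 0 + 0 = 6 states


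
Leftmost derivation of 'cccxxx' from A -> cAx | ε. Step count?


Derivation: A => cAx => ccAxx => cccAxxx => cccxxx
Steps: 4


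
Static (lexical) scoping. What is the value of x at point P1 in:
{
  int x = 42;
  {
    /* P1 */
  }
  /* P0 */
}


P1's block does not declare x; resolves to the enclosing declaration at depth 0
x = 42


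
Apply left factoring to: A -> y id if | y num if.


Common prefix: 'y'
Factored: A -> y A', A' -> id if | num if


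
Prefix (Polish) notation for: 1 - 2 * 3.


'*' binds tighter: tree is (- 1 (* 2 3))
Prefix: - 1 * 2 3


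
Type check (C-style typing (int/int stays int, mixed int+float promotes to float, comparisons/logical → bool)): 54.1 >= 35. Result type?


Operand types: float >= int
Rule: comparison yields bool
Result type: bool


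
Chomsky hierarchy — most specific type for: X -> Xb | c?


Left-linear: every RHS is a terminal or one nonterminal followed by a terminal
Classification: Type 3 (Regular)


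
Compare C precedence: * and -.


'*' is multiplicative (level 10); '-' is additive (level 9)
Higher level binds tighter
'*' has higher precedence than '-'


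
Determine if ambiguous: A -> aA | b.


right-linear, alternatives start with distinct terminals 'a' vs 'b': unique leftmost derivation
Unambiguous


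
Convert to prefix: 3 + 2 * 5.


'*' binds tighter: tree is (+ 3 (* 2 5))
Prefix: + 3 * 2 5


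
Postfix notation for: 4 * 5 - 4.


Left to right (same or higher precedence on left)
Postfix: 4 5 * 4 -


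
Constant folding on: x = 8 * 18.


8 * 18 = 144 at compile time
Optimized: x = 144


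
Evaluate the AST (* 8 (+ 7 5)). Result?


Evaluate inner: (+ 7 5) = 12
Evaluate root: (* 8 12) = 96
Result: 96


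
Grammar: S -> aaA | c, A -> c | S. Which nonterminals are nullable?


A nonterminal is nullable iff some alternative derives ε (directly, or every symbol in it is nullable)
Nullable: {}


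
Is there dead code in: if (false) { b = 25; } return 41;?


condition is constant false, so the whole block is unreachable
Dead: 'if (false) { b = 25; }'


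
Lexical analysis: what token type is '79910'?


Pattern: digits only
Type: INTEGER_LITERAL


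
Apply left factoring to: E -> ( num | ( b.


Common prefix: '('
Factored: E -> ( E', E' -> num | b


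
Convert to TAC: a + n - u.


Break into single-operator statements:
t1 = a + n
t2 = t1 - u


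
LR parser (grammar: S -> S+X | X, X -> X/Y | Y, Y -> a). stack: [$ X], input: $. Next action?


lookahead ∉ {/} so X won't extend; reduce S -> X
Action: reduce (S -> X)


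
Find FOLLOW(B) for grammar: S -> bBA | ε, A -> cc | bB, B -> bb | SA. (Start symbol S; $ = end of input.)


$ ∈ FOLLOW(S). For each A -> αBβ: add FIRST(β)\{ε} to FOLLOW(B); if β nullable, add FOLLOW(A).
FOLLOW(B) = {$, b, c}


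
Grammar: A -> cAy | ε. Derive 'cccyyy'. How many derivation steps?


Derivation: A => cAy => ccAyy => cccAyyy => cccyyy
Steps: 4


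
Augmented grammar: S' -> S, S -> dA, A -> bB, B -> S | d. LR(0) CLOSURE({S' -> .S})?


Start: S' -> .S
For each item with dot before a nonterminal B, add B -> .γ for every B-production
Closure: [S' -> .S, S -> .dA]


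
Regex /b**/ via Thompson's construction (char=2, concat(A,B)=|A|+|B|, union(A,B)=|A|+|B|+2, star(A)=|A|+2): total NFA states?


Syntax tree has 1 char leaf(s), 0 union(s), 2 star(s)
chars contribute 1×2 = 2; each union adds +2; each star adds +2
Total: 2 + 0 + 4 = 6 states


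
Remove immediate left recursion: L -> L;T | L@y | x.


Left-recursive alternatives: L;T, L@y; non-recursive: x
Introduce L': L -> xL', L' -> ;TL' | @yL' | ε


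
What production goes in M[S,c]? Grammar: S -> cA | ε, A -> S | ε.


For [S, c]: 'c' ∈ FIRST(cA)
Entry: S -> cA


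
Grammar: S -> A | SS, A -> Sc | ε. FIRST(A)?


Per alternative of A: FIRST(Sc) = {c}; FIRST(ε) = {ε}
FIRST(A) = {c, ε}


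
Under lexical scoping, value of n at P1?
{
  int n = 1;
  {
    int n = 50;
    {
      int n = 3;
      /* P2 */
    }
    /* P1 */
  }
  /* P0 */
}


n declared in the same block as P1
n = 50


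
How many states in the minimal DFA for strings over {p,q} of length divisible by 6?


Track length mod 6: states 0..5, accept at 0
Minimal DFA: 6 states


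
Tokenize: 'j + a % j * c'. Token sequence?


Scan left to right, longest-match per lexeme
Tokens: ID(j), OP(+), ID(a), OP(%), ID(j), OP(*), ID(c)


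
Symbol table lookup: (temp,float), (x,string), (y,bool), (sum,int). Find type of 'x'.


Lookup 'x' → type string


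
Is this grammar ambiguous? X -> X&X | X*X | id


'id&id*id' has two parse trees (no precedence encoded between & and *)
Ambiguous


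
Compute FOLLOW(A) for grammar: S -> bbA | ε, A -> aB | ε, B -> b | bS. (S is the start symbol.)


$ ∈ FOLLOW(S). For each A -> αBβ: add FIRST(β)\{ε} to FOLLOW(B); if β nullable, add FOLLOW(A).
FOLLOW(A) = {$}


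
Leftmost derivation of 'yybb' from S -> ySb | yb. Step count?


Derivation: S => ySb => yybb
Steps: 2


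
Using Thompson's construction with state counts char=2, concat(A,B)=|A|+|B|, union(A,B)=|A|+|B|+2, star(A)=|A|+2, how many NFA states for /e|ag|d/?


Syntax tree has 4 char leaf(s), 2 union(s), 0 star(s)
chars contribute 4×2 = 8; each union adds +2; each star adds +2
Total: 8 + 4 + 0 = 12 states


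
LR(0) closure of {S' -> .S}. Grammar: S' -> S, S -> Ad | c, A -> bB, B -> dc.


Start: S' -> .S
For each item with dot before a nonterminal B, add B -> .γ for every B-production
Closure: [S' -> .S, S -> .Ad, S -> .c, A -> .bB]


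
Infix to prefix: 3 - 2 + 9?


left-to-right (same/higher precedence on left): tree is (+ (- 3 2) 9)
Prefix: + - 3 2 9


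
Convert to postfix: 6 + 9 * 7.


* has higher precedence, evaluate 9*7 first
Postfix: 6 9 7 * +


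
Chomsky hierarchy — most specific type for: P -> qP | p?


Right-linear: every RHS is a terminal or a terminal followed by one nonterminal
Classification: Type 3 (Regular)


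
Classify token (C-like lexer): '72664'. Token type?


Pattern: digits only
Type: INTEGER_LITERAL


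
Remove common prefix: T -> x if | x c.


Common prefix: 'x'
Factored: T -> x T', T' -> if | c


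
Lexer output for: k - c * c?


Scan left to right, longest-match per lexeme
Tokens: ID(k), OP(-), ID(c), OP(*), ID(c)


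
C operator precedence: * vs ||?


'*' is multiplicative (level 10); '||' is logical OR (level 1)
Higher level binds tighter
'*' has higher precedence than '||'


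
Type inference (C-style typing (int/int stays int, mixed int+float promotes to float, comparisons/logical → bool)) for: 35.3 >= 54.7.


Operand types: float >= float
Rule: comparison yields bool
Result type: bool


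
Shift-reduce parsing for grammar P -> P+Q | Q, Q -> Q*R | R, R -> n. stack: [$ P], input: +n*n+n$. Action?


shift '+' to continue P -> P+Q
Action: shift


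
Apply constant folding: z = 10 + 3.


10 + 3 = 13 at compile time
Optimized: z = 13


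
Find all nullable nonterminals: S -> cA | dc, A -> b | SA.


A nonterminal is nullable iff some alternative derives ε (directly, or every symbol in it is nullable)
Nullable: {}


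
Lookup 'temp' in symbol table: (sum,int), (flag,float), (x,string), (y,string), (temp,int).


Lookup 'temp' → type int


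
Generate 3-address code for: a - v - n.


Break into single-operator statements:
t1 = a - v
t2 = t1 - n


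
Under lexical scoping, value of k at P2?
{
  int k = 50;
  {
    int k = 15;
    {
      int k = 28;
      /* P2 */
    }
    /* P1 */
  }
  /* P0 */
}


k declared in the same block as P2
k = 28


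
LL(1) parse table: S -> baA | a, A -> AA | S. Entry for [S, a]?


For [S, a]: 'a' ∈ FIRST(a)
Entry: S -> a


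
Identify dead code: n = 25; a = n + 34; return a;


n is read by a's definition; a is returned
No dead code


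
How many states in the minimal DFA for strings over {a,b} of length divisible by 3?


Track length mod 3: states 0..2, accept at 0
Minimal DFA: 3 states


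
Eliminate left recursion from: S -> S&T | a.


Left-recursive alternatives: S&T; non-recursive: a
Introduce S': S -> aS', S' -> &TS' | ε


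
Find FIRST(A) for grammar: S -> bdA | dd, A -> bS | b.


Per alternative of A: FIRST(bS) = {b}; FIRST(b) = {b}
FIRST(A) = {b}


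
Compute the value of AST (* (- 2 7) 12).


Evaluate inner: (- 2 7) = -5
Evaluate root: (* -5 12) = -60
Result: -60


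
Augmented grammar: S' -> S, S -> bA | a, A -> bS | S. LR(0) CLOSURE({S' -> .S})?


Start: S' -> .S
For each item with dot before a nonterminal B, add B -> .γ for every B-production
Closure: [S' -> .S, S -> .bA, S -> .a]


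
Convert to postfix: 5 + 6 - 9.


Left to right (same or higher precedence on left)
Postfix: 5 6 + 9 -


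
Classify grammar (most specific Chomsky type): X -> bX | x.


Right-linear: every RHS is a terminal or a terminal followed by one nonterminal
Classification: Type 3 (Regular)


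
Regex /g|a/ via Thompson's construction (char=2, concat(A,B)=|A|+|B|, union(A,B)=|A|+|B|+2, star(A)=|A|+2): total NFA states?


Syntax tree has 2 char leaf(s), 1 union(s), 0 star(s)
chars contribute 2×2 = 4; each union adds +2; each star adds +2
Total: 4 + 2 + 0 = 6 states


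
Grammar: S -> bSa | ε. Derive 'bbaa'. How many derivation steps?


Derivation: S => bSa => bbSaa => bbaa
Steps: 3


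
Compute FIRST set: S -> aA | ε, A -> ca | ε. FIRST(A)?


Per alternative of A: FIRST(ca) = {c}; FIRST(ε) = {ε}
FIRST(A) = {c, ε}


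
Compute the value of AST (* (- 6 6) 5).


Evaluate inner: (- 6 6) = 0
Evaluate root: (* 0 5) = 0
Result: 0


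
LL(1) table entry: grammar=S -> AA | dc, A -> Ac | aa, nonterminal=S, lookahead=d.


For [S, d]: 'd' ∈ FIRST(dc)
Entry: S -> dc


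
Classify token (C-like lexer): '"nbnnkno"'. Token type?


Pattern: double-quoted sequence
Type: STRING_LITERAL


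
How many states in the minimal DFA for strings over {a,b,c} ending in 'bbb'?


Track the longest suffix of input matching a prefix of 'bbb': 4 classes (prefixes of length 0..3)
Minimal DFA: 4 states


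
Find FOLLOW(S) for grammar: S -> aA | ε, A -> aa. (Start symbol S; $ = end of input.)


$ ∈ FOLLOW(S). For each A -> αBβ: add FIRST(β)\{ε} to FOLLOW(B); if β nullable, add FOLLOW(A).
FOLLOW(S) = {$}


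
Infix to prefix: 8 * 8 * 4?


left-to-right (same/higher precedence on left): tree is (* (* 8 8) 4)
Prefix: * * 8 8 4


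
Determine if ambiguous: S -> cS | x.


right-linear, alternatives start with distinct terminals 'c' vs 'x': unique leftmost derivation
Unambiguous


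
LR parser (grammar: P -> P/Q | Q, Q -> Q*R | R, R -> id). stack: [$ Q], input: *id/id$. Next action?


shift '*' to continue Q -> Q*R
Action: shift


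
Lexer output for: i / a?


Scan left to right, longest-match per lexeme
Tokens: ID(i), OP(/), ID(a)


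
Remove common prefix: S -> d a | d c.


Common prefix: 'd'
Factored: S -> d S', S' -> a | c


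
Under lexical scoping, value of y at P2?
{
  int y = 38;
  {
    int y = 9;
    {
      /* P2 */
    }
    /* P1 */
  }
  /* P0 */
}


P2's block does not declare y; resolves to the enclosing declaration at depth 1
y = 9


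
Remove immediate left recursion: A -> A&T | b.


Left-recursive alternatives: A&T; non-recursive: b
Introduce A': A -> bA', A' -> &TA' | ε


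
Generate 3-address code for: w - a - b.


Break into single-operator statements:
t1 = w - a
t2 = t1 - b


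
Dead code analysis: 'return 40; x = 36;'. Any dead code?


statement follows a return and is unreachable
Dead: 'x = 36'


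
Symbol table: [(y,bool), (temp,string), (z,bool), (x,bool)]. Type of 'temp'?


Lookup 'temp' → type string


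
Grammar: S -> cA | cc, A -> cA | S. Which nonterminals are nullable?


A nonterminal is nullable iff some alternative derives ε (directly, or every symbol in it is nullable)
Nullable: {}


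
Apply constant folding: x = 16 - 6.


16 - 6 = 10 at compile time
Optimized: x = 10


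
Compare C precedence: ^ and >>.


'>>' is shift (level 8); '^' is bitwise XOR (level 4)
Higher level binds tighter
'>>' has higher precedence than '^'


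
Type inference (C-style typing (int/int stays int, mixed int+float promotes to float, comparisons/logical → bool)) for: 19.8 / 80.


Operand types: float / int
Rule: mixed int/float promotes to float; int/int stays int
Result type: float


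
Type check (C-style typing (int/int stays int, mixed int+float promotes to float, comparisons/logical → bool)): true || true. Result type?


Operand types: bool || bool
Rule: logical operators take bool operands and yield bool
Result type: bool


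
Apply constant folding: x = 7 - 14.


7 - 14 = -7 at compile time
Optimized: x = -7


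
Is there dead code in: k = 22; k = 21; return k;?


first assignment to k is overwritten before any read
Dead: 'k = 22'


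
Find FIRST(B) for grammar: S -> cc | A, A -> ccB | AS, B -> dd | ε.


Per alternative of B: FIRST(dd) = {d}; FIRST(ε) = {ε}
FIRST(B) = {d, ε}


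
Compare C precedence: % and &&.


'%' is multiplicative (level 10); '&&' is logical AND (level 2)
Higher level binds tighter
'%' has higher precedence than '&&'


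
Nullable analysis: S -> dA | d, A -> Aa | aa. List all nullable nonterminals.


A nonterminal is nullable iff some alternative derives ε (directly, or every symbol in it is nullable)
Nullable: {}


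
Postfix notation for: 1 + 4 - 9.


Left to right (same or higher precedence on left)
Postfix: 1 4 + 9 -


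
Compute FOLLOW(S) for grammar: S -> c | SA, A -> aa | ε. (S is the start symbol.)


$ ∈ FOLLOW(S). For each A -> αBβ: add FIRST(β)\{ε} to FOLLOW(B); if β nullable, add FOLLOW(A).
FOLLOW(S) = {$, a}


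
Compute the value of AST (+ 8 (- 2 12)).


Evaluate inner: (- 2 12) = -10
Evaluate root: (+ 8 -10) = -2
Result: -2


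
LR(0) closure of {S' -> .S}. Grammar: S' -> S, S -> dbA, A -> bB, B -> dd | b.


Start: S' -> .S
For each item with dot before a nonterminal B, add B -> .γ for every B-production
Closure: [S' -> .S, S -> .dbA]


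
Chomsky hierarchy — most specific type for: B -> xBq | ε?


Single nonterminal LHS, but x^n q^n is not regular
Classification: Type 2 (Context-Free)


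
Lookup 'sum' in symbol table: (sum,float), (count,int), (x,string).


Lookup 'sum' → type float


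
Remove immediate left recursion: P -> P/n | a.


Left-recursive alternatives: P/n; non-recursive: a
Introduce P': P -> aP', P' -> /nP' | ε


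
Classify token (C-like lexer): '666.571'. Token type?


Pattern: digits with a decimal point
Type: FLOAT_LITERAL


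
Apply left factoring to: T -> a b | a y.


Common prefix: 'a'
Factored: T -> a T', T' -> b | y


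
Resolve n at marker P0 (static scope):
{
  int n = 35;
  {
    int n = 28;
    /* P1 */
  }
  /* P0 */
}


n declared in the same block as P0
n = 35


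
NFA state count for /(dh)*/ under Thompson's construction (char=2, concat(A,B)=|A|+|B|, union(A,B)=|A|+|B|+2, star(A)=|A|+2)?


Syntax tree has 2 char leaf(s), 0 union(s), 1 star(s)
chars contribute 2×2 = 4; each union adds +2; each star adds +2
Total: 4 + 0 + 2 = 6 states


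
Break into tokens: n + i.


Scan left to right, longest-match per lexeme
Tokens: ID(n), OP(+), ID(i)


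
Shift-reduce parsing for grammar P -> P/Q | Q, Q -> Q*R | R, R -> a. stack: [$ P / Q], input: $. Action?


handle 'P/Q' on top; lookahead ∈ FOLLOW(P) = {/, $}
Action: reduce (P -> P/Q)


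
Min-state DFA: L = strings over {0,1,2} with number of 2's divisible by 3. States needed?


Track (count of 2) mod 3: states 0..2, accept at 0
Minimal DFA: 3 states


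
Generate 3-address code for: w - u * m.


Break into single-operator statements:
t1 = u * m
t2 = w - t1


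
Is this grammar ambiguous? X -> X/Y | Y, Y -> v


precedence layered via separate nonterminal Y: deterministic
Unambiguous


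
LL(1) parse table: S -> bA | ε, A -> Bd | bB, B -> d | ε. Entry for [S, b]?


For [S, b]: 'b' ∈ FIRST(bA)
Entry: S -> bA


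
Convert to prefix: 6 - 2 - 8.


left-to-right (same/higher precedence on left): tree is (- (- 6 2) 8)
Prefix: - - 6 2 8


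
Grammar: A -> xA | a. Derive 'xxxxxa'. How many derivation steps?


Derivation: A => xA => xxA => xxxA => xxxxA => xxxxxA => xxxxxa
Steps: 6


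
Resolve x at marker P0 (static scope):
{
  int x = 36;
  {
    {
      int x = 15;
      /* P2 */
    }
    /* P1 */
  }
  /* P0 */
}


x declared in the same block as P0
x = 36


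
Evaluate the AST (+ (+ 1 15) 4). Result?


Evaluate inner: (+ 1 15) = 16
Evaluate root: (+ 16 4) = 20
Result: 20


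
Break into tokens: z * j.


Scan left to right, longest-match per lexeme
Tokens: ID(z), OP(*), ID(j)


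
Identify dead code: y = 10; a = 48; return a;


y is assigned but never read
Dead: 'y = 10'


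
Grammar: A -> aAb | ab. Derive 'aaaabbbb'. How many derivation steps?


Derivation: A => aAb => aaAbb => aaaAbbb => aaaabbbb
Steps: 4


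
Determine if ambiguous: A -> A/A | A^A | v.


'v/v^v' has two parse trees (no precedence encoded between / and ^)
Ambiguous


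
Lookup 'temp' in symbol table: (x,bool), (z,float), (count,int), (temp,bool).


Lookup 'temp' → type bool


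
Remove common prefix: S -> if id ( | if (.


Common prefix: 'if'
Factored: S -> if S', S' -> id ( | (


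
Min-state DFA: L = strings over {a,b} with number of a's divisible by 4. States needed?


Track (count of a) mod 4: states 0..3, accept at 0
Minimal DFA: 4 states


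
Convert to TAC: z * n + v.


Break into single-operator statements:
t1 = z * n
t2 = t1 + v


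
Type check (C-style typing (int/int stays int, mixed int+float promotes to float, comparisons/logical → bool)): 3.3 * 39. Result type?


Operand types: float * int
Rule: mixed int/float promotes to float; int/int stays int
Result type: float


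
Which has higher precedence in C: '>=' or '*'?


'*' is multiplicative (level 10); '>=' is relational (level 7)
Higher level binds tighter
'*' has higher precedence than '>='


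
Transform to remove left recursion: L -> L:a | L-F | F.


Left-recursive alternatives: L:a, L-F; non-recursive: F
Introduce L': L -> FL', L' -> :aL' | -FL' | ε


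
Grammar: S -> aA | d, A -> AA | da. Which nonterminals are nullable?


A nonterminal is nullable iff some alternative derives ε (directly, or every symbol in it is nullable)
Nullable: {}


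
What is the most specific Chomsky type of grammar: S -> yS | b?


Right-linear: every RHS is a terminal or a terminal followed by one nonterminal
Classification: Type 3 (Regular)


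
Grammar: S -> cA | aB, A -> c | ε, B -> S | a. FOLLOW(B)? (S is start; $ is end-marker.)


$ ∈ FOLLOW(S). For each A -> αBβ: add FIRST(β)\{ε} to FOLLOW(B); if β nullable, add FOLLOW(A).
FOLLOW(B) = {$}


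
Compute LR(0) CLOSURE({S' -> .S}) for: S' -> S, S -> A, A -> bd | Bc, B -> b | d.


Start: S' -> .S
For each item with dot before a nonterminal B, add B -> .γ for every B-production
Closure: [S' -> .S, S -> .A, A -> .bd, A -> .Bc, B -> .b, B -> .d]


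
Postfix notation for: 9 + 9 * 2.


* has higher precedence, evaluate 9*2 first
Postfix: 9 9 2 * +


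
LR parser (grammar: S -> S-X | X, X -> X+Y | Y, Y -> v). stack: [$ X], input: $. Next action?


lookahead ∉ {+} so X won't extend; reduce S -> X
Action: reduce (S -> X)


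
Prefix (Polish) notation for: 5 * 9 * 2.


left-to-right (same/higher precedence on left): tree is (* (* 5 9) 2)
Prefix: * * 5 9 2


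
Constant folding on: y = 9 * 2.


9 * 2 = 18 at compile time
Optimized: y = 18


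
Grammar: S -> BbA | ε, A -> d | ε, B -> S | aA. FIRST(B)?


Per alternative of B: FIRST(S) = {a, b, ε}; FIRST(aA) = {a}
FIRST(B) = {a, b, ε}


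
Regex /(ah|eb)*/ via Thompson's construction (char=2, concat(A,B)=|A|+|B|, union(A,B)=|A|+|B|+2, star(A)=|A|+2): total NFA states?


Syntax tree has 4 char leaf(s), 1 union(s), 1 star(s)
chars contribute 4×2 = 8; each union adds +2; each star adds +2
Total: 8 + 2 + 2 = 12 states


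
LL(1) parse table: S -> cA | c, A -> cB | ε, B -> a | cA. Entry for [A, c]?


For [A, c]: 'c' ∈ FIRST(cB)
Entry: A -> cB


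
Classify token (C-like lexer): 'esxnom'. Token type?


Pattern: letter/underscore followed by alphanumerics, not a keyword
Type: IDENTIFIER


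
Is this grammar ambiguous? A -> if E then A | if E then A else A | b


dangling else: 'if E then if E then b else b' parses two ways
Ambiguous


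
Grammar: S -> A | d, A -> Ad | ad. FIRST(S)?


Per alternative of S: FIRST(A) = {a}; FIRST(d) = {d}
FIRST(S) = {a, d}


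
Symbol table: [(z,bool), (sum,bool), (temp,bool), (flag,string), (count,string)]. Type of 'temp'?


Lookup 'temp' → type bool


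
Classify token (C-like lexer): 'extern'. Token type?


Pattern: reserved word
Type: KEYWORD


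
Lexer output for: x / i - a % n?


Scan left to right, longest-match per lexeme
Tokens: ID(x), OP(/), ID(i), OP(-), ID(a), OP(%), ID(n)


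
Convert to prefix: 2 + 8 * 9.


'*' binds tighter: tree is (+ 2 (* 8 9))
Prefix: + 2 * 8 9


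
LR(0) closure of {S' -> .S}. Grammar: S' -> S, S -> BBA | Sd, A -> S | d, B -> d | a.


Start: S' -> .S
For each item with dot before a nonterminal B, add B -> .γ for every B-production
Closure: [S' -> .S, S -> .BBA, S -> .Sd, B -> .d, B -> .a]


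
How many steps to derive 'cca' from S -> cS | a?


Derivation: S => cS => ccS => cca
Steps: 3


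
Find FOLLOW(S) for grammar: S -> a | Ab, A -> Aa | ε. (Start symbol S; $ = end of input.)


$ ∈ FOLLOW(S). For each A -> αBβ: add FIRST(β)\{ε} to FOLLOW(B); if β nullable, add FOLLOW(A).
FOLLOW(S) = {$}


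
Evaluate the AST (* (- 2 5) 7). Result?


Evaluate inner: (- 2 5) = -3
Evaluate root: (* -3 7) = -21
Result: -21


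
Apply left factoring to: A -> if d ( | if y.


Common prefix: 'if'
Factored: A -> if A', A' -> d ( | y


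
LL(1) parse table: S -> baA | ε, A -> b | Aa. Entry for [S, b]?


For [S, b]: 'b' ∈ FIRST(baA)
Entry: S -> baA


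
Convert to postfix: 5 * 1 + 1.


Left to right (same or higher precedence on left)
Postfix: 5 1 * 1 +


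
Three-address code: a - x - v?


Break into single-operator statements:
t1 = a - x
t2 = t1 - v


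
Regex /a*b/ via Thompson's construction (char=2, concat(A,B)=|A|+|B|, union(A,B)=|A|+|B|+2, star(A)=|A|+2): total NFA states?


Syntax tree has 2 char leaf(s), 0 union(s), 1 star(s)
chars contribute 2×2 = 4; each union adds +2; each star adds +2
Total: 4 + 0 + 2 = 6 states


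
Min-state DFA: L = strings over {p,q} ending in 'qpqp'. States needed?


Track the longest suffix of input matching a prefix of 'qpqp': 5 classes (prefixes of length 0..4)
Minimal DFA: 5 states


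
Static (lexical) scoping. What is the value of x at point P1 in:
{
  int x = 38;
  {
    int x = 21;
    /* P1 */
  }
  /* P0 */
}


x declared in the same block as P1
x = 21


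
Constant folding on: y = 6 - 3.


6 - 3 = 3 at compile time
Optimized: y = 3


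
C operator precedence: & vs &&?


'&' is bitwise AND (level 5); '&&' is logical AND (level 2)
Higher level binds tighter
'&' has higher precedence than '&&'


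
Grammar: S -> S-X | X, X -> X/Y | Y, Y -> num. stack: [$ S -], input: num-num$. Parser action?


no handle ('S-' is not any RHS); shift 'num'
Action: shift


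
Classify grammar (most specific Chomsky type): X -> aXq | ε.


Single nonterminal LHS, but a^n q^n is not regular
Classification: Type 2 (Context-Free)


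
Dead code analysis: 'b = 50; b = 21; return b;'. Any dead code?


first assignment to b is overwritten before any read
Dead: 'b = 50'


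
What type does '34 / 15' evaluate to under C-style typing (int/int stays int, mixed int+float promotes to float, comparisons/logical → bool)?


Operand types: int / int
Rule: mixed int/float promotes to float; int/int stays int
Result type: int


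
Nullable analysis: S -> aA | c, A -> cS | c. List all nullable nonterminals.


A nonterminal is nullable iff some alternative derives ε (directly, or every symbol in it is nullable)
Nullable: {}


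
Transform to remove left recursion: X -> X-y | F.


Left-recursive alternatives: X-y; non-recursive: F
Introduce X': X -> FX', X' -> -yX' | ε


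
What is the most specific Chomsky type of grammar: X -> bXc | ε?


Single nonterminal LHS, but b^n c^n is not regular
Classification: Type 2 (Context-Free)


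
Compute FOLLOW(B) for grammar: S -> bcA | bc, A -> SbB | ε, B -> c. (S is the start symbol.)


$ ∈ FOLLOW(S). For each A -> αBβ: add FIRST(β)\{ε} to FOLLOW(B); if β nullable, add FOLLOW(A).
FOLLOW(B) = {$, b}


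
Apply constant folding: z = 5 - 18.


5 - 18 = -13 at compile time
Optimized: z = -13


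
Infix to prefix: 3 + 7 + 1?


left-to-right (same/higher precedence on left): tree is (+ (+ 3 7) 1)
Prefix: + + 3 7 1


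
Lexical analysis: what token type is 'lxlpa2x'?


Pattern: letter/underscore followed by alphanumerics, not a keyword
Type: IDENTIFIER


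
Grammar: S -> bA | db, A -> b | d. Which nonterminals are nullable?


A nonterminal is nullable iff some alternative derives ε (directly, or every symbol in it is nullable)
Nullable: {}


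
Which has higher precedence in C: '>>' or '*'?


'*' is multiplicative (level 10); '>>' is shift (level 8)
Higher level binds tighter
'*' has higher precedence than '>>'


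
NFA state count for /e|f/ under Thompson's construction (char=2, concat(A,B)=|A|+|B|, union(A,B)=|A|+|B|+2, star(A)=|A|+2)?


Syntax tree has 2 char leaf(s), 1 union(s), 0 star(s)
chars contribute 2×2 = 4; each union adds +2; each star adds +2
Total: 4 + 2 + 0 = 6 states


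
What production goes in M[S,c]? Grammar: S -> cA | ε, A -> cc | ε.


For [S, c]: 'c' ∈ FIRST(cA)
Entry: S -> cA


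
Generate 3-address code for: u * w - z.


Break into single-operator statements:
t1 = u * w
t2 = t1 - z


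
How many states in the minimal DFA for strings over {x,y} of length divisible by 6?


Track length mod 6: states 0..5, accept at 0
Minimal DFA: 6 states


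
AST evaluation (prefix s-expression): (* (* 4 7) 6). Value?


Evaluate inner: (* 4 7) = 28
Evaluate root: (* 28 6) = 168
Result: 168


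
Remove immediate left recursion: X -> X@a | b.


Left-recursive alternatives: X@a; non-recursive: b
Introduce X': X -> bX', X' -> @aX' | ε


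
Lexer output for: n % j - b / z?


Scan left to right, longest-match per lexeme
Tokens: ID(n), OP(%), ID(j), OP(-), ID(b), OP(/), ID(z)


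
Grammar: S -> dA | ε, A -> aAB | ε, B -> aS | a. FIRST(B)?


Per alternative of B: FIRST(aS) = {a}; FIRST(a) = {a}
FIRST(B) = {a}


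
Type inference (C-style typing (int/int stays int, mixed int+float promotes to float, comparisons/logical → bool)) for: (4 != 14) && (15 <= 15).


Operand types: bool && bool
Rule: logical operators take bool operands and yield bool
Result type: bool


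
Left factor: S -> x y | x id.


Common prefix: 'x'
Factored: S -> x S', S' -> y | id


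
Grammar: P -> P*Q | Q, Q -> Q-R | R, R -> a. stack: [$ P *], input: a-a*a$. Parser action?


no handle ('P*' is not any RHS); shift 'a'
Action: shift


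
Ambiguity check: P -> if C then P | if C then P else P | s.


dangling else: 'if C then if C then s else s' parses two ways
Ambiguous


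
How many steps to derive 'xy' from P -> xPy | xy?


Derivation: P => xy
Steps: 1


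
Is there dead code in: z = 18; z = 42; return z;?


first assignment to z is overwritten before any read
Dead: 'z = 18'


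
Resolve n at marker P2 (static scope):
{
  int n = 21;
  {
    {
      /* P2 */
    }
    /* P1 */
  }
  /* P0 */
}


P2's block does not declare n; resolves to the enclosing declaration at depth 0
n = 21


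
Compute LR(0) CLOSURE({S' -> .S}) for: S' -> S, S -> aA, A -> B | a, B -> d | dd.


Start: S' -> .S
For each item with dot before a nonterminal B, add B -> .γ for every B-production
Closure: [S' -> .S, S -> .aA]


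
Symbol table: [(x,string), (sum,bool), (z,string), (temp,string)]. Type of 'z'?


Lookup 'z' → type string


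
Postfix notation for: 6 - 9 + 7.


Left to right (same or higher precedence on left)
Postfix: 6 9 - 7 +


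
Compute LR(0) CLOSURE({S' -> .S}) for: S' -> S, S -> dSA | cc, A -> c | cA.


Start: S' -> .S
For each item with dot before a nonterminal B, add B -> .γ for every B-production
Closure: [S' -> .S, S -> .dSA, S -> .cc]


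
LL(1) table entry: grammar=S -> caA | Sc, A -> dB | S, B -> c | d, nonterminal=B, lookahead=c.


For [B, c]: 'c' ∈ FIRST(c)
Entry: B -> c


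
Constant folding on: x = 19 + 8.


19 + 8 = 27 at compile time
Optimized: x = 27


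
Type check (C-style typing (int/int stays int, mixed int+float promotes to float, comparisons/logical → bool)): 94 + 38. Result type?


Operand types: int + int
Rule: mixed int/float promotes to float; int/int stays int
Result type: int


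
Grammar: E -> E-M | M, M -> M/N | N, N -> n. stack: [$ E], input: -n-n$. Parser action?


shift '-' to continue E -> E-M
Action: shift


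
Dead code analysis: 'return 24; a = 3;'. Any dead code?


statement follows a return and is unreachable
Dead: 'a = 3'


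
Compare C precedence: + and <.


'+' is additive (level 9); '<' is relational (level 7)
Higher level binds tighter
'+' has higher precedence than '<'


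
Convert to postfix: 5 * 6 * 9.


Left to right (same or higher precedence on left)
Postfix: 5 6 * 9 *


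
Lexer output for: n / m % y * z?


Scan left to right, longest-match per lexeme
Tokens: ID(n), OP(/), ID(m), OP(%), ID(y), OP(*), ID(z)


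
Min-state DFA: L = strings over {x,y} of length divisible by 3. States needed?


Track length mod 3: states 0..2, accept at 0
Minimal DFA: 3 states


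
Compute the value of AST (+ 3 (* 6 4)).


Evaluate inner: (* 6 4) = 24
Evaluate root: (+ 3 24) = 27
Result: 27


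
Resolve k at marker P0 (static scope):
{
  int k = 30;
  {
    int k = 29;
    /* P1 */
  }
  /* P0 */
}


k declared in the same block as P0
k = 30


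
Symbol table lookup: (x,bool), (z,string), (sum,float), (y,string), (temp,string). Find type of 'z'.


Lookup 'z' → type string


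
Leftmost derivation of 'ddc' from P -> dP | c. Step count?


Derivation: P => dP => ddP => ddc
Steps: 3


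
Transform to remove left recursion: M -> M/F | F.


Left-recursive alternatives: M/F; non-recursive: F
Introduce M': M -> FM', M' -> /FM' | ε


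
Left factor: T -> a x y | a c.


Common prefix: 'a'
Factored: T -> a T', T' -> x y | c


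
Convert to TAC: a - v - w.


Break into single-operator statements:
t1 = a - v
t2 = t1 - w


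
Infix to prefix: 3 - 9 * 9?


'*' binds tighter: tree is (- 3 (* 9 9))
Prefix: - 3 * 9 9


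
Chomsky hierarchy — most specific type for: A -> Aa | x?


Left-linear: every RHS is a terminal or one nonterminal followed by a terminal
Classification: Type 3 (Regular)


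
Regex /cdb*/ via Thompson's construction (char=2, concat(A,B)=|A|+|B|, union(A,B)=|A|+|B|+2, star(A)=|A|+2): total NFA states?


Syntax tree has 3 char leaf(s), 0 union(s), 1 star(s)
chars contribute 3×2 = 6; each union adds +2; each star adds +2
Total: 6 + 0 + 2 = 8 states


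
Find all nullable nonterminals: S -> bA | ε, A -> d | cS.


A nonterminal is nullable iff some alternative derives ε (directly, or every symbol in it is nullable)
Nullable: {S}


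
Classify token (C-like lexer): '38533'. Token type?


Pattern: digits only
Type: INTEGER_LITERAL


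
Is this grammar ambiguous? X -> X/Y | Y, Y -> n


precedence layered via separate nonterminal Y: deterministic
Unambiguous


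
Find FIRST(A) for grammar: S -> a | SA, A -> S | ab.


Per alternative of A: FIRST(S) = {a}; FIRST(ab) = {a}
FIRST(A) = {a}


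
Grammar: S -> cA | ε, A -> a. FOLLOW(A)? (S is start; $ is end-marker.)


$ ∈ FOLLOW(S). For each A -> αBβ: add FIRST(β)\{ε} to FOLLOW(B); if β nullable, add FOLLOW(A).
FOLLOW(A) = {$}


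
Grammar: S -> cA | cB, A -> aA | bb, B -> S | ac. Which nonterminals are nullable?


A nonterminal is nullable iff some alternative derives ε (directly, or every symbol in it is nullable)
Nullable: {}


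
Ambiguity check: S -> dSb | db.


balanced d^n…b^n: each string has a unique parse
Unambiguous


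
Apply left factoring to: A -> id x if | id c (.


Common prefix: 'id'
Factored: A -> id A', A' -> x if | c (


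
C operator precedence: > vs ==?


'>' is relational (level 7); '==' is equality (level 6)
Higher level binds tighter
'>' has higher precedence than '=='


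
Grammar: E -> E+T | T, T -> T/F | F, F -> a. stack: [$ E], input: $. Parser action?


start symbol E on stack, input exhausted
Action: accept


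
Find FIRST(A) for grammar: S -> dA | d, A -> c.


Per alternative of A: FIRST(c) = {c}
FIRST(A) = {c}


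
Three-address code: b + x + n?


Break into single-operator statements:
t1 = b + x
t2 = t1 + n


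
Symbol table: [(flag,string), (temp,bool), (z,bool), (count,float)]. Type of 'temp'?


Lookup 'temp' → type bool


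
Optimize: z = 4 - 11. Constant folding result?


4 - 11 = -7 at compile time
Optimized: z = -7


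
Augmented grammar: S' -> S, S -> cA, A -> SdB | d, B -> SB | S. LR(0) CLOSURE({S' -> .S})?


Start: S' -> .S
For each item with dot before a nonterminal B, add B -> .γ for every B-production
Closure: [S' -> .S, S -> .cA]
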